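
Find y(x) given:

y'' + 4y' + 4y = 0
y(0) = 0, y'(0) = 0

General solution: y = (C₁ + C₂x)e^(-2x)
Repeated root r = -2
Applying ICs: C₁ = 0, C₂ = 0
Particular solution: y = 0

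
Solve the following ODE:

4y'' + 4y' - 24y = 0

Characteristic equation: 4r² + 4r - 24 = 0
Divide by 4: r² + r - 6 = 0
Roots: r = 2, -3 (distinct real)
General solution: y = C₁e^(2x) + C₂e^(-3x)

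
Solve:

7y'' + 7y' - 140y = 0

Characteristic equation: 7r² + 7r - 140 = 0
Divide by 7: r² + r - 20 = 0
Roots: r = 4, -5 (distinct real)
General solution: y = C₁e^(4x) + C₂e^(-5x)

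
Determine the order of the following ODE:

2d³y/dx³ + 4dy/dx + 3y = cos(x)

The order is 3 (highest derivative is of order 3).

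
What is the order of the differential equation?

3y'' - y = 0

The order is 2 (highest derivative is of order 2).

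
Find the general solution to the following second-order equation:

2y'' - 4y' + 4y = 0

Characteristic equation: 2r² - 4r + 4 = 0
Divide by 2: r² - 2r + 2 = 0
Roots: r = 1 ± i (complex conjugates)
General solution: y = e^x(C₁cos(x) + C₂sin(x))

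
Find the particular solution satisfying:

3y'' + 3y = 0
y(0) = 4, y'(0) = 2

General solution: y = C₁cos(x) + C₂sin(x)
Complex roots r = ±i
Applying ICs: C₁ = 4, C₂ = 2
Particular solution: y = 4cos(x) + 2sin(x)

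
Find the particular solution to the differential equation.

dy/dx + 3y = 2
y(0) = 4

General solution: y = 2/3 + Ce^(-3x)
Applying y(0) = 4: C = 4 - 2/3 = 10/3
Particular solution: y = 2/3 + (10/3)e^(-3x)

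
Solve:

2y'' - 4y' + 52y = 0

Characteristic equation: 2r² - 4r + 52 = 0
Divide by 2: r² - 2r + 26 = 0
Roots: r = 1 ± 5i (complex conjugates)
General solution: y = e^x(C₁cos(5x) + C₂sin(5x))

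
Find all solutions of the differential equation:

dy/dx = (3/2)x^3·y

Separating variables and integrating:
ln|y| = 3x^4/8 + C

General solution: y = Ce^(3x^4/8)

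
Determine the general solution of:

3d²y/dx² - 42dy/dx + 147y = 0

Characteristic equation: 3r² - 42r + 147 = 0
Divide by 3: r² - 14r + 49 = 0
Factored: (r - 7)² = 0
Repeated root: r = 7
General solution: y = (C₁ + C₂x)e^(7x)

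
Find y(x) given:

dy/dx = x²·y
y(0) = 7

General solution: y = Ce^(x³/3)
Applying IC y(0) = 7:
Particular solution: y = 7e^(x³/3)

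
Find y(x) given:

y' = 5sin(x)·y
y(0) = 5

General solution: y = Ce^(-5cos(x))
Applying IC y(0) = 5:
Particular solution: y = 5e^(5(1-cos(x)))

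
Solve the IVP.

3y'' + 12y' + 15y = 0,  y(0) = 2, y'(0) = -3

General solution: y = e^(-2x)(C₁cos(x) + C₂sin(x))
Complex roots r = -2 ± i
Applying ICs: C₁ = 2, C₂ = 1
Particular solution: y = e^(-2x)(2cos(x) + sin(x))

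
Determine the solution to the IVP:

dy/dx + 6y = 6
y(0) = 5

General solution: y = 1 + Ce^(-6x)
Applying y(0) = 5: C = 5 - 1 = 4
Particular solution: y = 1 + 4e^(-6x)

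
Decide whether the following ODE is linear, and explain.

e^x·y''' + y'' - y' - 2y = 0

Linear (y and its derivatives appear to the first power only, no products of y terms)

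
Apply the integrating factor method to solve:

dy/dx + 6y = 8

Using integrating factor method:

General solution: y = 4/3 + Ce^(-6x)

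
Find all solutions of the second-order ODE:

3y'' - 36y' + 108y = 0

Characteristic equation: 3r² - 36r + 108 = 0
Divide by 3: r² - 12r + 36 = 0
Factored: (r - 6)² = 0
Repeated root: r = 6
General solution: y = (C₁ + C₂x)e^(6x)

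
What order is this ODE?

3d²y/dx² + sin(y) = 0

The order is 2 (highest derivative is of order 2).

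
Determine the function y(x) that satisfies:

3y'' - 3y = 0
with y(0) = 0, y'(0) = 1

General solution: y = C₁e^x + C₂e^(-x)
Applying ICs: C₁ = 1/2, C₂ = -1/2
Particular solution: y = (1/2)e^x - (1/2)e^(-x)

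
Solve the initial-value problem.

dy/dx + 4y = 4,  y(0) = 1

General solution: y = 1 + Ce^(-4x)
Applying y(0) = 1: C = 1 - 1 = 0
Particular solution: y = 1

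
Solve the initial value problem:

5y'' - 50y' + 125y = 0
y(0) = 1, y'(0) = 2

General solution: y = (C₁ + C₂x)e^(5x)
Repeated root r = 5
Applying ICs: C₁ = 1, C₂ = -3
Particular solution: y = (1 - 3x)e^(5x)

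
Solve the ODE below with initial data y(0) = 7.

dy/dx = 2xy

General solution: y = Ce^(x²)
Applying IC y(0) = 7:
Particular solution: y = 7e^(x²)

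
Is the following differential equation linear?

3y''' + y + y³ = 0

No. Nonlinear (y³ term)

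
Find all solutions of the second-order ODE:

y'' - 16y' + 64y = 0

Characteristic equation: r² - 16r + 64 = 0
Factored: (r - 8)² = 0
Repeated root: r = 8
General solution: y = (C₁ + C₂x)e^(8x)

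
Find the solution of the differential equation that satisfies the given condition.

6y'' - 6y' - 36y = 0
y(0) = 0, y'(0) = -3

General solution: y = C₁e^(3x) + C₂e^(-2x)
Applying ICs: C₁ = -3/5, C₂ = 3/5
Particular solution: y = -(3/5)e^(3x) + (3/5)e^(-2x)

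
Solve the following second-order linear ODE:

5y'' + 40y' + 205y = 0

Characteristic equation: 5r² + 40r + 205 = 0
Divide by 5: r² + 8r + 41 = 0
Roots: r = -4 ± 5i (complex conjugates)
General solution: y = e^(-4x)(C₁cos(5x) + C₂sin(5x))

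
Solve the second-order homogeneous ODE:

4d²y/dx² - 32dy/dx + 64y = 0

Characteristic equation: 4r² - 32r + 64 = 0
Divide by 4: r² - 8r + 16 = 0
Factored: (r - 4)² = 0
Repeated root: r = 4
General solution: y = (C₁ + C₂x)e^(4x)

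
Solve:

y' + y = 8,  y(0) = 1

General solution: y = 8 + Ce^(-x)
Applying y(0) = 1: C = 1 - 8 = -7
Particular solution: y = 8 - 7e^(-x)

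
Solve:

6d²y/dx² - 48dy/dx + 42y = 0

Characteristic equation: 6r² - 48r + 42 = 0
Divide by 6: r² - 8r + 7 = 0
Roots: r = 7, 1 (distinct real)
General solution: y = C₁e^(7x) + C₂e^x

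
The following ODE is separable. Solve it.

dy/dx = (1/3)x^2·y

Separating variables and integrating:
ln|y| = x^3/9 + C

General solution: y = Ce^(x^3/9)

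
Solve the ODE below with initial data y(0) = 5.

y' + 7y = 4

General solution: y = 4/7 + Ce^(-7x)
Applying y(0) = 5: C = 5 - 4/7 = 31/7
Particular solution: y = 4/7 + (31/7)e^(-7x)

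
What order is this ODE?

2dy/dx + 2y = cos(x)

The order is 1 (highest derivative is of order 1).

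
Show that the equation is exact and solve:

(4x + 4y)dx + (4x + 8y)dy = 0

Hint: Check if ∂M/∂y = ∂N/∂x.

Verify exactness: ∂M/∂y = ∂N/∂x ✓
Find F(x,y) such that ∂F/∂x = M, ∂F/∂y = N
Solution: 2x² + 4xy + 4y² = C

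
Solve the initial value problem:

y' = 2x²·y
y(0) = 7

General solution: y = Ce^(2x³/3)
Applying IC y(0) = 7:
Particular solution: y = 7e^(2x³/3)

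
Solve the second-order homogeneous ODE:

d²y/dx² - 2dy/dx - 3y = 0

Characteristic equation: r² - 2r - 3 = 0
Roots: r = 3, -1 (distinct real)
General solution: y = C₁e^(3x) + C₂e^(-x)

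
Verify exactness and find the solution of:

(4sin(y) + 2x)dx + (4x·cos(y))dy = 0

Verify exactness: ∂M/∂y = ∂N/∂x ✓
Find F(x,y) such that ∂F/∂x = M, ∂F/∂y = N
Solution: 4x·sin(y) + x² = C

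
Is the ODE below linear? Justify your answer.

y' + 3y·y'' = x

No. Nonlinear (y·y'' term)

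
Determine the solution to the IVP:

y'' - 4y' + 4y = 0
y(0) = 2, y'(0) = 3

General solution: y = (C₁ + C₂x)e^(2x)
Repeated root r = 2
Applying ICs: C₁ = 2, C₂ = -1
Particular solution: y = (2 - x)e^(2x)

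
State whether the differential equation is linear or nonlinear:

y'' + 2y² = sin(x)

Nonlinear (y² term)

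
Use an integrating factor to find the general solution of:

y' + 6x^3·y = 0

Using integrating factor method:

General solution: y = Ce^(-3x^4/2)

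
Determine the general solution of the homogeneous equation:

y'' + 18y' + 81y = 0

Characteristic equation: r² + 18r + 81 = 0
Factored: (r + 9)² = 0
Repeated root: r = -9
General solution: y = (C₁ + C₂x)e^(-9x)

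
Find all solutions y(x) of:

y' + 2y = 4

Using integrating factor method:

General solution: y = 2 + Ce^(-2x)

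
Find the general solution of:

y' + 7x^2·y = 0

Using integrating factor method:

General solution: y = Ce^(-7x^3/3)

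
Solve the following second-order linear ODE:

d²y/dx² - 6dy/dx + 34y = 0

Characteristic equation: r² - 6r + 34 = 0
Roots: r = 3 ± 5i (complex conjugates)
General solution: y = e^(3x)(C₁cos(5x) + C₂sin(5x))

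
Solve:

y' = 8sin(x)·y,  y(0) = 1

General solution: y = Ce^(-8cos(x))
Applying IC y(0) = 1:
Particular solution: y = e^(8(1-cos(x)))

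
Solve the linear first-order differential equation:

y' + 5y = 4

Using integrating factor method:

General solution: y = 4/5 + Ce^(-5x)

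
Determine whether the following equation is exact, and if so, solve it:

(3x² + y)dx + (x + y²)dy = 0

Verify exactness: ∂M/∂y = ∂N/∂x ✓
Find F(x,y) such that ∂F/∂x = M, ∂F/∂y = N
Solution: x³ + xy + y³/3 = C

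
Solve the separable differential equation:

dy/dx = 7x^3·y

Separating variables and integrating:
ln|y| = 7x^4/4 + C

General solution: y = Ce^(7x^4/4)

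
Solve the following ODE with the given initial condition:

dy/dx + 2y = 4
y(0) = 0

General solution: y = 2 + Ce^(-2x)
Applying y(0) = 0: C = 0 - 2 = -2
Particular solution: y = 2 - 2e^(-2x)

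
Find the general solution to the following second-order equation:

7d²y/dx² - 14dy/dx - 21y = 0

Characteristic equation: 7r² - 14r - 21 = 0
Divide by 7: r² - 2r - 3 = 0
Roots: r = 3, -1 (distinct real)
General solution: y = C₁e^(3x) + C₂e^(-x)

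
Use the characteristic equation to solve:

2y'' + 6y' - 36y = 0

Characteristic equation: 2r² + 6r - 36 = 0
Divide by 2: r² + 3r - 18 = 0
Roots: r = 3, -6 (distinct real)
General solution: y = C₁e^(3x) + C₂e^(-6x)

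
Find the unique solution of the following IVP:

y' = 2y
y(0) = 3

General solution: y = Ce^(2x)
Applying IC y(0) = 3:
Particular solution: y = 3e^(2x)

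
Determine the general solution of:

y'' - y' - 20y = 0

Characteristic equation: r² - r - 20 = 0
Roots: r = 5, -4 (distinct real)
General solution: y = C₁e^(5x) + C₂e^(-4x)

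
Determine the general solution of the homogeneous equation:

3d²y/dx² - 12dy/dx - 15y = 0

Characteristic equation: 3r² - 12r - 15 = 0
Divide by 3: r² - 4r - 5 = 0
Roots: r = 5, -1 (distinct real)
General solution: y = C₁e^(5x) + C₂e^(-x)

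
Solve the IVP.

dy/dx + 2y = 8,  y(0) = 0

General solution: y = 4 + Ce^(-2x)
Applying y(0) = 0: C = 0 - 4 = -4
Particular solution: y = 4 - 4e^(-2x)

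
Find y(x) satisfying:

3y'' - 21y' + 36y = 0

Characteristic equation: 3r² - 21r + 36 = 0
Divide by 3: r² - 7r + 12 = 0
Roots: r = 3, 4 (distinct real)
General solution: y = C₁e^(3x) + C₂e^(4x)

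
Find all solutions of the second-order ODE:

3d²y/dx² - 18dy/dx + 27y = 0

Characteristic equation: 3r² - 18r + 27 = 0
Divide by 3: r² - 6r + 9 = 0
Factored: (r - 3)² = 0
Repeated root: r = 3
General solution: y = (C₁ + C₂x)e^(3x)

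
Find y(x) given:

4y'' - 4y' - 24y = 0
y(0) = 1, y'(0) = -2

General solution: y = C₁e^(3x) + C₂e^(-2x)
Applying ICs: C₁ = 0, C₂ = 1
Particular solution: y = e^(-2x)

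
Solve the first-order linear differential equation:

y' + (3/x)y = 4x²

Using integrating factor method:

General solution: y = (2/3)x^3 + Cx^(-3)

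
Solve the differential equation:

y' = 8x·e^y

Separating variables and integrating:
-e^(-y) = 4x² + C

General solution: y = -ln(C - 4x²)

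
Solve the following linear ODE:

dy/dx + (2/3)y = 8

Using integrating factor method:

General solution: y = 12 + Ce^(-2x/3)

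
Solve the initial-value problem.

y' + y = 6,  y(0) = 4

General solution: y = 6 + Ce^(-x)
Applying y(0) = 4: C = 4 - 6 = -2
Particular solution: y = 6 - 2e^(-x)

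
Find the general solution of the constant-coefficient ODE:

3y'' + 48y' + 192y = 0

Characteristic equation: 3r² + 48r + 192 = 0
Divide by 3: r² + 16r + 64 = 0
Factored: (r + 8)² = 0
Repeated root: r = -8
General solution: y = (C₁ + C₂x)e^(-8x)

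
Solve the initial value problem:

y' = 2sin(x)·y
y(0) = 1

General solution: y = Ce^(-2cos(x))
Applying IC y(0) = 1:
Particular solution: y = e^(2(1-cos(x)))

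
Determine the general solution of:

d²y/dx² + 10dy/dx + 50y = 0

Characteristic equation: r² + 10r + 50 = 0
Roots: r = -5 ± 5i (complex conjugates)
General solution: y = e^(-5x)(C₁cos(5x) + C₂sin(5x))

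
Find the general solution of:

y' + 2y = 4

Using integrating factor method:

General solution: y = 2 + Ce^(-2x)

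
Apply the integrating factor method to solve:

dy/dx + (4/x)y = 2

Using integrating factor method:

General solution: y = (2/5)x + Cx^(-4)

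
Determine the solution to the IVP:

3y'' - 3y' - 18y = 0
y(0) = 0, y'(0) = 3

General solution: y = C₁e^(3x) + C₂e^(-2x)
Applying ICs: C₁ = 3/5, C₂ = -3/5
Particular solution: y = (3/5)e^(3x) - (3/5)e^(-2x)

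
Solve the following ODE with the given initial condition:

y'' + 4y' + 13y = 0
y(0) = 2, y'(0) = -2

General solution: y = e^(-2x)(C₁cos(3x) + C₂sin(3x))
Complex roots r = -2 ± 3i
Applying ICs: C₁ = 2, C₂ = 2/3
Particular solution: y = e^(-2x)(2cos(3x) + (2/3)sin(3x))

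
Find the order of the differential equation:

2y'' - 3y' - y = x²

The order is 2 (highest derivative is of order 2).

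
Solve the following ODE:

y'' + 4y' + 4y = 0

Characteristic equation: r² + 4r + 4 = 0
Factored: (r + 2)² = 0
Repeated root: r = -2
General solution: y = (C₁ + C₂x)e^(-2x)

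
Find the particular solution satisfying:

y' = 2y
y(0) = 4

General solution: y = Ce^(2x)
Applying IC y(0) = 4:
Particular solution: y = 4e^(2x)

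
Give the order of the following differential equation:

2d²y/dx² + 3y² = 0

The order is 2 (highest derivative is of order 2).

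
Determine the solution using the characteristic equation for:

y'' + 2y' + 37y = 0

Characteristic equation: r² + 2r + 37 = 0
Roots: r = -1 ± 6i (complex conjugates)
General solution: y = e^(-x)(C₁cos(6x) + C₂sin(6x))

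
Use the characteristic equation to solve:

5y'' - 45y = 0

Characteristic equation: 5r² - 45 = 0
Divide by 5: r² - 9 = 0
Roots: r = 3, -3 (distinct real)
General solution: y = C₁e^(3x) + C₂e^(-3x)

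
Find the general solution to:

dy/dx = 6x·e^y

Separating variables and integrating:
-e^(-y) = 3x² + C

General solution: y = -ln(C - 3x²)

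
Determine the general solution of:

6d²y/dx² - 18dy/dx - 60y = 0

Characteristic equation: 6r² - 18r - 60 = 0
Divide by 6: r² - 3r - 10 = 0
Roots: r = 5, -2 (distinct real)
General solution: y = C₁e^(5x) + C₂e^(-2x)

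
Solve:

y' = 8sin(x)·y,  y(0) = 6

General solution: y = Ce^(-8cos(x))
Applying IC y(0) = 6:
Particular solution: y = 6e^(8(1-cos(x)))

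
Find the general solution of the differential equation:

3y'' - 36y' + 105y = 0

Characteristic equation: 3r² - 36r + 105 = 0
Divide by 3: r² - 12r + 35 = 0
Roots: r = 7, 5 (distinct real)
General solution: y = C₁e^(7x) + C₂e^(5x)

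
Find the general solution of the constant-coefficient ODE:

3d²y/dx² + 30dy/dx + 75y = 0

Characteristic equation: 3r² + 30r + 75 = 0
Divide by 3: r² + 10r + 25 = 0
Factored: (r + 5)² = 0
Repeated root: r = -5
General solution: y = (C₁ + C₂x)e^(-5x)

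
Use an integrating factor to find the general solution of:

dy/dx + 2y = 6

Using integrating factor method:

General solution: y = 3 + Ce^(-2x)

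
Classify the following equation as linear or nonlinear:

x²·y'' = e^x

Linear (y and its derivatives appear to the first power only, no products of y terms)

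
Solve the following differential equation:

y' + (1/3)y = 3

Using integrating factor method:

General solution: y = 9 + Ce^(-x/3)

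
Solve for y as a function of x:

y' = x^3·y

Separating variables and integrating:
ln|y| = x^4/4 + C

General solution: y = Ce^(x^4/4)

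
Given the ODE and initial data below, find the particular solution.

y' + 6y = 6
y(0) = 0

General solution: y = 1 + Ce^(-6x)
Applying y(0) = 0: C = 0 - 1 = -1
Particular solution: y = 1 - e^(-6x)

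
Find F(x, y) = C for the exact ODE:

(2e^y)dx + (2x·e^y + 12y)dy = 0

Verify exactness: ∂M/∂y = ∂N/∂x ✓
Find F(x,y) such that ∂F/∂x = M, ∂F/∂y = N
Solution: 2x·e^y + 6y² = C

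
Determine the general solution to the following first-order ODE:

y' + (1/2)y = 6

Using integrating factor method:

General solution: y = 12 + Ce^(-x/2)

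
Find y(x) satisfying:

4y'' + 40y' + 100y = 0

Characteristic equation: 4r² + 40r + 100 = 0
Divide by 4: r² + 10r + 25 = 0
Factored: (r + 5)² = 0
Repeated root: r = -5
General solution: y = (C₁ + C₂x)e^(-5x)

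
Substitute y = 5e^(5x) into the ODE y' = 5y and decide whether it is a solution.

Verification:
y = 5e^(5x)
y' = 25e^(5x)
5y = 25e^(5x)
y' = 5y ✓

Yes, it is a solution.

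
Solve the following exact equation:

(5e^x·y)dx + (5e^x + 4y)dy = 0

Verify exactness: ∂M/∂y = ∂N/∂x ✓
Find F(x,y) such that ∂F/∂x = M, ∂F/∂y = N
Solution: 5e^x·y + 2y² = C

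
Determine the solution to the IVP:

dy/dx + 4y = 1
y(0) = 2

General solution: y = 1/4 + Ce^(-4x)
Applying y(0) = 2: C = 2 - 1/4 = 7/4
Particular solution: y = 1/4 + (7/4)e^(-4x)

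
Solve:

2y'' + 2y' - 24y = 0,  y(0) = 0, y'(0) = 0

General solution: y = C₁e^(3x) + C₂e^(-4x)
Applying ICs: C₁ = 0, C₂ = 0
Particular solution: y = 0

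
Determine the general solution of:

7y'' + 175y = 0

Characteristic equation: 7r² + 175 = 0
Divide by 7: r² + 25 = 0
Roots: r = ±5i (complex conjugates)
General solution: y = C₁cos(5x) + C₂sin(5x)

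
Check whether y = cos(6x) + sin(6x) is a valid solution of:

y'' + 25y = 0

Verification:
y'' = -36cos(6x) - 36sin(6x)
y'' + 25y ≠ 0 (frequency mismatch: got 36 instead of 25)

No, it is not a solution.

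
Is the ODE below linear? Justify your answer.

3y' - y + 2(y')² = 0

No. Nonlinear ((y')² term)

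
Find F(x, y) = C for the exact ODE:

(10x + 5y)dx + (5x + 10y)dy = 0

Verify exactness: ∂M/∂y = ∂N/∂x ✓
Find F(x,y) such that ∂F/∂x = M, ∂F/∂y = N
Solution: 5x² + 5xy + 5y² = C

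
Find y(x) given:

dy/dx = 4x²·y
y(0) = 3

General solution: y = Ce^(4x³/3)
Applying IC y(0) = 3:
Particular solution: y = 3e^(4x³/3)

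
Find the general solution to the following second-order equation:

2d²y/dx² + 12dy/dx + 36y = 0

Characteristic equation: 2r² + 12r + 36 = 0
Divide by 2: r² + 6r + 18 = 0
Roots: r = -3 ± 3i (complex conjugates)
General solution: y = e^(-3x)(C₁cos(3x) + C₂sin(3x))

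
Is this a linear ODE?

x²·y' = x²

Yes. Linear (y and its derivatives appear to the first power only, no products of y terms)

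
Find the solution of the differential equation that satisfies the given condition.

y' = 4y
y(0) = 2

General solution: y = Ce^(4x)
Applying IC y(0) = 2:
Particular solution: y = 2e^(4x)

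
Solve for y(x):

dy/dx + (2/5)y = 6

Using integrating factor method:

General solution: y = 15 + Ce^(-2x/5)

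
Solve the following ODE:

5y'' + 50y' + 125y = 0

Characteristic equation: 5r² + 50r + 125 = 0
Divide by 5: r² + 10r + 25 = 0
Factored: (r + 5)² = 0
Repeated root: r = -5
General solution: y = (C₁ + C₂x)e^(-5x)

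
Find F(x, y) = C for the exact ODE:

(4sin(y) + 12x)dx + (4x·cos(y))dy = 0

Verify exactness: ∂M/∂y = ∂N/∂x ✓
Find F(x,y) such that ∂F/∂x = M, ∂F/∂y = N
Solution: 4x·sin(y) + 6x² = C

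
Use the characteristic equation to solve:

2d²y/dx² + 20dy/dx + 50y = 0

Characteristic equation: 2r² + 20r + 50 = 0
Divide by 2: r² + 10r + 25 = 0
Factored: (r + 5)² = 0
Repeated root: r = -5
General solution: y = (C₁ + C₂x)e^(-5x)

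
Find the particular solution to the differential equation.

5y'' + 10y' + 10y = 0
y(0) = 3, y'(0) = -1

General solution: y = e^(-x)(C₁cos(x) + C₂sin(x))
Complex roots r = -1 ± i
Applying ICs: C₁ = 3, C₂ = 2
Particular solution: y = e^(-x)(3cos(x) + 2sin(x))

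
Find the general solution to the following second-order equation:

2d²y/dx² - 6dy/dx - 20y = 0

Characteristic equation: 2r² - 6r - 20 = 0
Divide by 2: r² - 3r - 10 = 0
Roots: r = 5, -2 (distinct real)
General solution: y = C₁e^(5x) + C₂e^(-2x)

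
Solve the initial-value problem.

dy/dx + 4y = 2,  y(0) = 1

General solution: y = 1/2 + Ce^(-4x)
Applying y(0) = 1: C = 1 - 1/2 = 1/2
Particular solution: y = 1/2 + (1/2)e^(-4x)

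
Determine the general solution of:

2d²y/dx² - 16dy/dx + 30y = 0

Characteristic equation: 2r² - 16r + 30 = 0
Divide by 2: r² - 8r + 15 = 0
Roots: r = 5, 3 (distinct real)
General solution: y = C₁e^(5x) + C₂e^(3x)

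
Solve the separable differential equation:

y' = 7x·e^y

Separating variables and integrating:
-e^(-y) = 7x²/2 + C

General solution: y = -ln(C - 7x²/2)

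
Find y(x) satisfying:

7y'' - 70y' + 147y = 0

Characteristic equation: 7r² - 70r + 147 = 0
Divide by 7: r² - 10r + 21 = 0
Roots: r = 7, 3 (distinct real)
General solution: y = C₁e^(7x) + C₂e^(3x)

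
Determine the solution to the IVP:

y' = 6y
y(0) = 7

General solution: y = Ce^(6x)
Applying IC y(0) = 7:
Particular solution: y = 7e^(6x)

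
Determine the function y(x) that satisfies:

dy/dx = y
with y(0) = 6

General solution: y = Ce^x
Applying IC y(0) = 6:
Particular solution: y = 6e^x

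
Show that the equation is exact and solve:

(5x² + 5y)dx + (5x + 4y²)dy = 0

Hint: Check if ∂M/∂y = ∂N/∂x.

Verify exactness: ∂M/∂y = ∂N/∂x ✓
Find F(x,y) such that ∂F/∂x = M, ∂F/∂y = N
Solution: 5x³/3 + 5xy + 4y³/3 = C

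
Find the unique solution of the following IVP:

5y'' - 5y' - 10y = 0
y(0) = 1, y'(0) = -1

General solution: y = C₁e^(2x) + C₂e^(-x)
Applying ICs: C₁ = 0, C₂ = 1
Particular solution: y = e^(-x)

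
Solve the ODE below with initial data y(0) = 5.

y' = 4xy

General solution: y = Ce^(2x²)
Applying IC y(0) = 5:
Particular solution: y = 5e^(2x²)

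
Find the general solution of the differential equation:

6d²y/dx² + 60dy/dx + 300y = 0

Characteristic equation: 6r² + 60r + 300 = 0
Divide by 6: r² + 10r + 50 = 0
Roots: r = -5 ± 5i (complex conjugates)
General solution: y = e^(-5x)(C₁cos(5x) + C₂sin(5x))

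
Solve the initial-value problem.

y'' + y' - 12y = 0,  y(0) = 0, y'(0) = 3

General solution: y = C₁e^(3x) + C₂e^(-4x)
Applying ICs: C₁ = 3/7, C₂ = -3/7
Particular solution: y = (3/7)e^(3x) - (3/7)e^(-4x)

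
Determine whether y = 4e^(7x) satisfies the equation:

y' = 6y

Verification:
y = 4e^(7x)
y' = 28e^(7x)
But 6y = 24e^(7x)
y' ≠ 6y — the derivative does not match

No, it is not a solution.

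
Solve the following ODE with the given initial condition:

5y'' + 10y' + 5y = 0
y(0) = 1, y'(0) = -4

General solution: y = (C₁ + C₂x)e^(-x)
Repeated root r = -1
Applying ICs: C₁ = 1, C₂ = -3
Particular solution: y = (1 - 3x)e^(-x)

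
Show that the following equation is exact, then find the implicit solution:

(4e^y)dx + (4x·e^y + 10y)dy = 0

Verify exactness: ∂M/∂y = ∂N/∂x ✓
Find F(x,y) such that ∂F/∂x = M, ∂F/∂y = N
Solution: 4x·e^y + 5y² = C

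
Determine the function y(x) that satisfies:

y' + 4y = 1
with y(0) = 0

General solution: y = 1/4 + Ce^(-4x)
Applying y(0) = 0: C = 0 - 1/4 = -1/4
Particular solution: y = 1/4 - (1/4)e^(-4x)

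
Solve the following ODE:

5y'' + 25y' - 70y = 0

Characteristic equation: 5r² + 25r - 70 = 0
Divide by 5: r² + 5r - 14 = 0
Roots: r = 2, -7 (distinct real)
General solution: y = C₁e^(2x) + C₂e^(-7x)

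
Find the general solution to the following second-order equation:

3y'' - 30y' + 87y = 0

Characteristic equation: 3r² - 30r + 87 = 0
Divide by 3: r² - 10r + 29 = 0
Roots: r = 5 ± 2i (complex conjugates)
General solution: y = e^(5x)(C₁cos(2x) + C₂sin(2x))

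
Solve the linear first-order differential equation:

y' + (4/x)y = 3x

Using integrating factor method:

General solution: y = (1/2)x^2 + Cx^(-4)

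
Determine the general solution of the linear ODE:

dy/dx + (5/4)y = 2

Using integrating factor method:

General solution: y = 8/5 + Ce^(-5x/4)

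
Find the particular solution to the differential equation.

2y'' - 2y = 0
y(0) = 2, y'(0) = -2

General solution: y = C₁e^x + C₂e^(-x)
Applying ICs: C₁ = 0, C₂ = 2
Particular solution: y = 2e^(-x)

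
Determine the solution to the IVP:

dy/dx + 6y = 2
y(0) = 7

General solution: y = 1/3 + Ce^(-6x)
Applying y(0) = 7: C = 7 - 1/3 = 20/3
Particular solution: y = 1/3 + (20/3)e^(-6x)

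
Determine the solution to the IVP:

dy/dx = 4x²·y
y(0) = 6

General solution: y = Ce^(4x³/3)
Applying IC y(0) = 6:
Particular solution: y = 6e^(4x³/3)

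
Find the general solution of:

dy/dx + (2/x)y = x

Using integrating factor method:

General solution: y = (1/4)x^2 + Cx^(-2)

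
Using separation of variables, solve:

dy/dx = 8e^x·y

Separating variables and integrating:
ln|y| = 8e^x + C

General solution: y = Ce^(8e^x)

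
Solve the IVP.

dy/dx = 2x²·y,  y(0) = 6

General solution: y = Ce^(2x³/3)
Applying IC y(0) = 6:
Particular solution: y = 6e^(2x³/3)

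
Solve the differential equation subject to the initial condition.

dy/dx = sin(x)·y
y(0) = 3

General solution: y = Ce^(-cos(x))
Applying IC y(0) = 3:
Particular solution: y = 3e^(1-cos(x))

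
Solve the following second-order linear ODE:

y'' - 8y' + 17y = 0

Characteristic equation: r² - 8r + 17 = 0
Roots: r = 4 ± i (complex conjugates)
General solution: y = e^(4x)(C₁cos(x) + C₂sin(x))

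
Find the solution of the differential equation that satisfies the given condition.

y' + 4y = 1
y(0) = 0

General solution: y = 1/4 + Ce^(-4x)
Applying y(0) = 0: C = 0 - 1/4 = -1/4
Particular solution: y = 1/4 - (1/4)e^(-4x)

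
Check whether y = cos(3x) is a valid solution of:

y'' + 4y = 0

Verification:
y'' = -9cos(3x)
y'' + 4y ≠ 0 (frequency mismatch: got 9 instead of 4)

No, it is not a solution.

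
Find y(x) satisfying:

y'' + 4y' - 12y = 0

Characteristic equation: r² + 4r - 12 = 0
Roots: r = 2, -6 (distinct real)
General solution: y = C₁e^(2x) + C₂e^(-6x)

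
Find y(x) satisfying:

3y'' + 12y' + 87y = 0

Characteristic equation: 3r² + 12r + 87 = 0
Divide by 3: r² + 4r + 29 = 0
Roots: r = -2 ± 5i (complex conjugates)
General solution: y = e^(-2x)(C₁cos(5x) + C₂sin(5x))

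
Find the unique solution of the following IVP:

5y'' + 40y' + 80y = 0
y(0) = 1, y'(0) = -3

General solution: y = (C₁ + C₂x)e^(-4x)
Repeated root r = -4
Applying ICs: C₁ = 1, C₂ = 1
Particular solution: y = (1 + x)e^(-4x)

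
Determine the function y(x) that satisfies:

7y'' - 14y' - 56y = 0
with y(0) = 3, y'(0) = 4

General solution: y = C₁e^(4x) + C₂e^(-2x)
Applying ICs: C₁ = 5/3, C₂ = 4/3
Particular solution: y = (5/3)e^(4x) + (4/3)e^(-2x)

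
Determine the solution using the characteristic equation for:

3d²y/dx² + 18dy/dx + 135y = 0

Characteristic equation: 3r² + 18r + 135 = 0
Divide by 3: r² + 6r + 45 = 0
Roots: r = -3 ± 6i (complex conjugates)
General solution: y = e^(-3x)(C₁cos(6x) + C₂sin(6x))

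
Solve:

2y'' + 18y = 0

Characteristic equation: 2r² + 18 = 0
Divide by 2: r² + 9 = 0
Roots: r = ±3i (complex conjugates)
General solution: y = C₁cos(3x) + C₂sin(3x)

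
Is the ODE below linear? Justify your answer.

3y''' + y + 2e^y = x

No. Nonlinear (e^y is nonlinear in y)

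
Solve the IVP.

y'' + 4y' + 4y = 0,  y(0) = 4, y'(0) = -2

General solution: y = (C₁ + C₂x)e^(-2x)
Repeated root r = -2
Applying ICs: C₁ = 4, C₂ = 6
Particular solution: y = (4 + 6x)e^(-2x)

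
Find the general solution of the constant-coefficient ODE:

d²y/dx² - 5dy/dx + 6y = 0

Characteristic equation: r² - 5r + 6 = 0
Roots: r = 2, 3 (distinct real)
General solution: y = C₁e^(2x) + C₂e^(3x)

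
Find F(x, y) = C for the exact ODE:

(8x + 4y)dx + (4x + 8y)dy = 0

Verify exactness: ∂M/∂y = ∂N/∂x ✓
Find F(x,y) such that ∂F/∂x = M, ∂F/∂y = N
Solution: 4x² + 4xy + 4y² = C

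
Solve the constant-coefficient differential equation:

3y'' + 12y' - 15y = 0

Characteristic equation: 3r² + 12r - 15 = 0
Divide by 3: r² + 4r - 5 = 0
Roots: r = 1, -5 (distinct real)
General solution: y = C₁e^x + C₂e^(-5x)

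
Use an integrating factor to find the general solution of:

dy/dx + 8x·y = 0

Using integrating factor method:

General solution: y = Ce^(-4x^2)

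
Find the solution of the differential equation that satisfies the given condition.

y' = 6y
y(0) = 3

General solution: y = Ce^(6x)
Applying IC y(0) = 3:
Particular solution: y = 3e^(6x)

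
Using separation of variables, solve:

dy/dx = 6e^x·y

Separating variables and integrating:
ln|y| = 6e^x + C

General solution: y = Ce^(6e^x)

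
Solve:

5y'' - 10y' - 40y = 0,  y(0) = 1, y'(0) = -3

General solution: y = C₁e^(4x) + C₂e^(-2x)
Applying ICs: C₁ = -1/6, C₂ = 7/6
Particular solution: y = -(1/6)e^(4x) + (7/6)e^(-2x)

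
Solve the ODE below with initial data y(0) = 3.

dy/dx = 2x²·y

General solution: y = Ce^(2x³/3)
Applying IC y(0) = 3:
Particular solution: y = 3e^(2x³/3)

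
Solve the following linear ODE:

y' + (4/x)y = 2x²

Using integrating factor method:

General solution: y = (2/7)x^3 + Cx^(-4)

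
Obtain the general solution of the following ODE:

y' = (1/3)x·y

Separating variables and integrating:
ln|y| = x^2/6 + C

General solution: y = Ce^(x^2/6)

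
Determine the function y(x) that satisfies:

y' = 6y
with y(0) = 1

General solution: y = Ce^(6x)
Applying IC y(0) = 1:
Particular solution: y = e^(6x)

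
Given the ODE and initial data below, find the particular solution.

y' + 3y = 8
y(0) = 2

General solution: y = 8/3 + Ce^(-3x)
Applying y(0) = 2: C = 2 - 8/3 = -2/3
Particular solution: y = 8/3 - (2/3)e^(-3x)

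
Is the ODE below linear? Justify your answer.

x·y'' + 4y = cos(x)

Yes. Linear (y and its derivatives appear to the first power only, no products of y terms)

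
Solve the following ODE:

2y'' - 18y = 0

Characteristic equation: 2r² - 18 = 0
Divide by 2: r² - 9 = 0
Roots: r = 3, -3 (distinct real)
General solution: y = C₁e^(3x) + C₂e^(-3x)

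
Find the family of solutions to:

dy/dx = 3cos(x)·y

Separating variables and integrating:
ln|y| = 3sin(x) + C

General solution: y = Ce^(3sin(x))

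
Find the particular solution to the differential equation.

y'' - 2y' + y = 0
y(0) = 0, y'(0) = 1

General solution: y = (C₁ + C₂x)e^x
Repeated root r = 1
Applying ICs: C₁ = 0, C₂ = 1
Particular solution: y = xe^x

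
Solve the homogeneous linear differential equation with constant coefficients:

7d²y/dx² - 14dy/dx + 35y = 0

Characteristic equation: 7r² - 14r + 35 = 0
Divide by 7: r² - 2r + 5 = 0
Roots: r = 1 ± 2i (complex conjugates)
General solution: y = e^x(C₁cos(2x) + C₂sin(2x))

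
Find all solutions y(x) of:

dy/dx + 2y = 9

Using integrating factor method:

General solution: y = 9/2 + Ce^(-2x)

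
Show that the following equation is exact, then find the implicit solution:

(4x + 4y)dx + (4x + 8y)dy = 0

Verify exactness: ∂M/∂y = ∂N/∂x ✓
Find F(x,y) such that ∂F/∂x = M, ∂F/∂y = N
Solution: 2x² + 4xy + 4y² = C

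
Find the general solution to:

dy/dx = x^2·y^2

Separating variables and integrating:
-1/y = x^3/3 + C

General solution: y^-1 = (-1/3)x^3 + C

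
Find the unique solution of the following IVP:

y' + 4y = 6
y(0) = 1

General solution: y = 3/2 + Ce^(-4x)
Applying y(0) = 1: C = 1 - 3/2 = -1/2
Particular solution: y = 3/2 - (1/2)e^(-4x)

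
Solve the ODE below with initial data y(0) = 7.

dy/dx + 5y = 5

General solution: y = 1 + Ce^(-5x)
Applying y(0) = 7: C = 7 - 1 = 6
Particular solution: y = 1 + 6e^(-5x)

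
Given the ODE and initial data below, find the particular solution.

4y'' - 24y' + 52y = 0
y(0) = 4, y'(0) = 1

General solution: y = e^(3x)(C₁cos(2x) + C₂sin(2x))
Complex roots r = 3 ± 2i
Applying ICs: C₁ = 4, C₂ = -11/2
Particular solution: y = e^(3x)(4cos(2x) - (11/2)sin(2x))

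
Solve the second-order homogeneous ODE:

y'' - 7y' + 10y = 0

Characteristic equation: r² - 7r + 10 = 0
Roots: r = 5, 2 (distinct real)
General solution: y = C₁e^(5x) + C₂e^(2x)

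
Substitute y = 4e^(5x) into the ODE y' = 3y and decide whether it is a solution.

Verification:
y = 4e^(5x)
y' = 20e^(5x)
But 3y = 12e^(5x)
y' ≠ 3y — the derivative does not match

No, it is not a solution.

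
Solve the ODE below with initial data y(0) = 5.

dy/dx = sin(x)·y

General solution: y = Ce^(-cos(x))
Applying IC y(0) = 5:
Particular solution: y = 5e^(1-cos(x))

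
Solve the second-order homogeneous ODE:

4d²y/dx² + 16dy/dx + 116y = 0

Characteristic equation: 4r² + 16r + 116 = 0
Divide by 4: r² + 4r + 29 = 0
Roots: r = -2 ± 5i (complex conjugates)
General solution: y = e^(-2x)(C₁cos(5x) + C₂sin(5x))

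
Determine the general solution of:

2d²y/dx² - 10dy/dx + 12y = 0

Characteristic equation: 2r² - 10r + 12 = 0
Divide by 2: r² - 5r + 6 = 0
Roots: r = 3, 2 (distinct real)
General solution: y = C₁e^(3x) + C₂e^(2x)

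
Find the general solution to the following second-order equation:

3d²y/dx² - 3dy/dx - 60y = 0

Characteristic equation: 3r² - 3r - 60 = 0
Divide by 3: r² - r - 20 = 0
Roots: r = 5, -4 (distinct real)
General solution: y = C₁e^(5x) + C₂e^(-4x)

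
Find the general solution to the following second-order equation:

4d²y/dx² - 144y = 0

Characteristic equation: 4r² - 144 = 0
Divide by 4: r² - 36 = 0
Roots: r = 6, -6 (distinct real)
General solution: y = C₁e^(6x) + C₂e^(-6x)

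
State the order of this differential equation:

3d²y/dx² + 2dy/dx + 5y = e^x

The order is 2 (highest derivative is of order 2).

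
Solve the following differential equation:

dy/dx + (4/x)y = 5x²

Using integrating factor method:

General solution: y = (5/7)x^3 + Cx^(-4)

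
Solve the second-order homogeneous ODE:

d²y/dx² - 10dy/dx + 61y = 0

Characteristic equation: r² - 10r + 61 = 0
Roots: r = 5 ± 6i (complex conjugates)
General solution: y = e^(5x)(C₁cos(6x) + C₂sin(6x))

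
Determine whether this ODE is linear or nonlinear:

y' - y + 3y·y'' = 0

Nonlinear (y·y'' term)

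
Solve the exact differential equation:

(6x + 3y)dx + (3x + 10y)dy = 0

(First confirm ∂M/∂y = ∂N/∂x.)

Verify exactness: ∂M/∂y = ∂N/∂x ✓
Find F(x,y) such that ∂F/∂x = M, ∂F/∂y = N
Solution: 3x² + 3xy + 5y² = C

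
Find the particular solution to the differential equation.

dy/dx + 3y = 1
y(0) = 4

General solution: y = 1/3 + Ce^(-3x)
Applying y(0) = 4: C = 4 - 1/3 = 11/3
Particular solution: y = 1/3 + (11/3)e^(-3x)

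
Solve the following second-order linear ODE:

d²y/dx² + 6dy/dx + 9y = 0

Characteristic equation: r² + 6r + 9 = 0
Factored: (r + 3)² = 0
Repeated root: r = -3
General solution: y = (C₁ + C₂x)e^(-3x)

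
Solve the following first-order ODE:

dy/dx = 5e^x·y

Separating variables and integrating:
ln|y| = 5e^x + C

General solution: y = Ce^(5e^x)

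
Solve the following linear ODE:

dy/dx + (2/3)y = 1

Using integrating factor method:

General solution: y = 3/2 + Ce^(-2x/3)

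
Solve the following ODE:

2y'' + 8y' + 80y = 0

Characteristic equation: 2r² + 8r + 80 = 0
Divide by 2: r² + 4r + 40 = 0
Roots: r = -2 ± 6i (complex conjugates)
General solution: y = e^(-2x)(C₁cos(6x) + C₂sin(6x))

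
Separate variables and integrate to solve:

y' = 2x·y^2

Separating variables and integrating:
-1/y = x^2 + C

General solution: y^-1 = -x^2 + C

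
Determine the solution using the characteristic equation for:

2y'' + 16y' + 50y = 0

Characteristic equation: 2r² + 16r + 50 = 0
Divide by 2: r² + 8r + 25 = 0
Roots: r = -4 ± 3i (complex conjugates)
General solution: y = e^(-4x)(C₁cos(3x) + C₂sin(3x))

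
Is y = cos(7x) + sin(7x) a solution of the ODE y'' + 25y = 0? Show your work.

Verification:
y'' = -49cos(7x) - 49sin(7x)
y'' + 25y ≠ 0 (frequency mismatch: got 49 instead of 25)

No, it is not a solution.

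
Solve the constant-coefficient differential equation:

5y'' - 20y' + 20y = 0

Characteristic equation: 5r² - 20r + 20 = 0
Divide by 5: r² - 4r + 4 = 0
Factored: (r - 2)² = 0
Repeated root: r = 2
General solution: y = (C₁ + C₂x)e^(2x)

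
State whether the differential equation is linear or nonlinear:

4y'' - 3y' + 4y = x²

Linear (y and its derivatives appear to the first power only, no products of y terms)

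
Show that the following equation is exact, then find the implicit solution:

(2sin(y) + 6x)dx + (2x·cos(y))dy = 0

Verify exactness: ∂M/∂y = ∂N/∂x ✓
Find F(x,y) such that ∂F/∂x = M, ∂F/∂y = N
Solution: 2x·sin(y) + 3x² = C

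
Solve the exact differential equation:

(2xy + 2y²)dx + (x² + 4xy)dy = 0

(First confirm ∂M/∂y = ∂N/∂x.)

Verify exactness: ∂M/∂y = ∂N/∂x ✓
Find F(x,y) such that ∂F/∂x = M, ∂F/∂y = N
Solution: x²y + 2xy² = C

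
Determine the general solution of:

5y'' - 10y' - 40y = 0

Characteristic equation: 5r² - 10r - 40 = 0
Divide by 5: r² - 2r - 8 = 0
Roots: r = 4, -2 (distinct real)
General solution: y = C₁e^(4x) + C₂e^(-2x)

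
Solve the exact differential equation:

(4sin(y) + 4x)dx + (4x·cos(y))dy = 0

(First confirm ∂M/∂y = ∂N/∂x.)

Verify exactness: ∂M/∂y = ∂N/∂x ✓
Find F(x,y) such that ∂F/∂x = M, ∂F/∂y = N
Solution: 4x·sin(y) + 2x² = C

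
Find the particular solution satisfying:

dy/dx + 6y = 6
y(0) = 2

General solution: y = 1 + Ce^(-6x)
Applying y(0) = 2: C = 2 - 1 = 1
Particular solution: y = 1 + e^(-6x)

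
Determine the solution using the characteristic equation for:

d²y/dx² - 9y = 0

Characteristic equation: r² - 9 = 0
Roots: r = 3, -3 (distinct real)
General solution: y = C₁e^(3x) + C₂e^(-3x)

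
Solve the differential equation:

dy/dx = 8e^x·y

Separating variables and integrating:
ln|y| = 8e^x + C

General solution: y = Ce^(8e^x)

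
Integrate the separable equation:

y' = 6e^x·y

Separating variables and integrating:
ln|y| = 6e^x + C

General solution: y = Ce^(6e^x)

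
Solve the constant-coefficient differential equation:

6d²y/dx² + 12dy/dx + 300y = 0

Characteristic equation: 6r² + 12r + 300 = 0
Divide by 6: r² + 2r + 50 = 0
Roots: r = -1 ± 7i (complex conjugates)
General solution: y = e^(-x)(C₁cos(7x) + C₂sin(7x))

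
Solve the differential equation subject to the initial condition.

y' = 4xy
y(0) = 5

General solution: y = Ce^(2x²)
Applying IC y(0) = 5:
Particular solution: y = 5e^(2x²)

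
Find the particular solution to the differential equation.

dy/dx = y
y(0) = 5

General solution: y = Ce^x
Applying IC y(0) = 5:
Particular solution: y = 5e^x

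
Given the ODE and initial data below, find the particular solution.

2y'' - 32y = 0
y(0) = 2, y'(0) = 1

General solution: y = C₁e^(4x) + C₂e^(-4x)
Applying ICs: C₁ = 9/8, C₂ = 7/8
Particular solution: y = (9/8)e^(4x) + (7/8)e^(-4x)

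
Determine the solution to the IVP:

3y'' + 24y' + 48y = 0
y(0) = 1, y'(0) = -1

General solution: y = (C₁ + C₂x)e^(-4x)
Repeated root r = -4
Applying ICs: C₁ = 1, C₂ = 3
Particular solution: y = (1 + 3x)e^(-4x)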